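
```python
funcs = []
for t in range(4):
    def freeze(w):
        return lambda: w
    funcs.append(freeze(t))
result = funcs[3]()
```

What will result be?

Step 1: freeze(t) creates a new scope capturing w = t at call time.
Step 2: funcs[3] = freeze(3), so its lambda captures w = 3.
Step 3: result = 3 (closure factory fixes late binding)

The answer is 3.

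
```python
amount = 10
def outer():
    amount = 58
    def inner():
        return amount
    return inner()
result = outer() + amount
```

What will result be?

Step 1: Global amount = 10. outer() shadows with amount = 58.
Step 2: inner() returns enclosing amount = 58. outer() = 58.
Step 3: result = 58 + global amount (10) = 68

The answer is 68.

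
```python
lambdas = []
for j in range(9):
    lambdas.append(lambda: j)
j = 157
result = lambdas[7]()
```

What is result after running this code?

Step 1: Lambdas capture the variable j by reference, not by value.
Step 2: After the loop, j is reassigned to 157.
Step 3: lambdas[7]() looks up the current j = 157. result = 157

The answer is 157.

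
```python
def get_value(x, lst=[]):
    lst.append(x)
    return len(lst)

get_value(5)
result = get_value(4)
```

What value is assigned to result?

Step 1: Mutable default list persists between calls.
Step 2: First call: lst = [5], len = 1. Second call: lst = [5, 4], len = 2.
Step 3: result = 2

The answer is 2.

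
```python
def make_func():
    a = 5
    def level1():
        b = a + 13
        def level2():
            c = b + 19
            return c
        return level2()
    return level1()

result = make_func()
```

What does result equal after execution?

Step 1: a = 5. b = a + 13 = 18.
Step 2: c = b + 19 = 18 + 19 = 37.
Step 3: result = 37

The answer is 37.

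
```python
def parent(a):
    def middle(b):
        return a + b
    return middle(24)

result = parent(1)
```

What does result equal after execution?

Step 1: parent(1) passes a = 1.
Step 2: middle(24) has b = 24, reads a = 1 from enclosing.
Step 3: result = 1 + 24 = 25

The answer is 25.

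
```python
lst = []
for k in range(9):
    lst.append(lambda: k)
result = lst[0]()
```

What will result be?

Step 1: The loop creates 9 lambdas, all referencing the same variable k.
Step 2: After the loop, k = 8 (final value).
Step 3: lst[0]() looks up k at call time and finds 8. This is the late binding gotcha. result = 8

The answer is 8.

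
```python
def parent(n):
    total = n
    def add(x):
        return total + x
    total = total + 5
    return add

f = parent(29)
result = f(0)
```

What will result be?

Step 1: parent(29) sets total = 29, then total = 29 + 5 = 34.
Step 2: Closures capture by reference, so add sees total = 34.
Step 3: f(0) returns 34 + 0 = 34

The answer is 34.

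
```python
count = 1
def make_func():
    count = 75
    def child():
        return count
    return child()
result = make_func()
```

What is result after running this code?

Step 1: count = 1 globally, but make_func() defines count = 75 locally.
Step 2: child() looks up count. Not in local scope, so checks enclosing scope (make_func) and finds count = 75.
Step 3: result = 75

The answer is 75.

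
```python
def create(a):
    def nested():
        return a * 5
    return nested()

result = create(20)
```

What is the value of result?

Step 1: create(20) binds parameter a = 20.
Step 2: nested() accesses a = 20 from enclosing scope.
Step 3: result = 20 * 5 = 100

The answer is 100.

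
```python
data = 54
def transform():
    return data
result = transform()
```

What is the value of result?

Step 1: data = 54 is defined in the global scope.
Step 2: transform() looks up data. No local data exists, so Python checks the global scope via LEGB rule and finds data = 54.
Step 3: result = 54

The answer is 54.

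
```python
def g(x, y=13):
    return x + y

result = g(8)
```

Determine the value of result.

Step 1: g(8) uses default y = 13.
Step 2: Returns 8 + 13 = 21.
Step 3: result = 21

The answer is 21.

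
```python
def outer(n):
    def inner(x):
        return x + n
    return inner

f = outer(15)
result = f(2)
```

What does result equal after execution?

Step 1: outer(15) creates a closure that captures n = 15.
Step 2: f(2) calls the closure with x = 2, returning 2 + 15 = 17.
Step 3: result = 17

The answer is 17.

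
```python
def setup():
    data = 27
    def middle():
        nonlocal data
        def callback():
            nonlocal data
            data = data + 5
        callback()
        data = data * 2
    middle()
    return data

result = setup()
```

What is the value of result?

Step 1: data = 27.
Step 2: callback() adds 5: data = 27 + 5 = 32.
Step 3: middle() doubles: data = 32 * 2 = 64.
Step 4: result = 64

The answer is 64.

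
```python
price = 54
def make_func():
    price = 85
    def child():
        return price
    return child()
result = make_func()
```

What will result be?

Step 1: price = 54 globally, but make_func() defines price = 85 locally.
Step 2: child() looks up price. Not in local scope, so checks enclosing scope (make_func) and finds price = 85.
Step 3: result = 85

The answer is 85.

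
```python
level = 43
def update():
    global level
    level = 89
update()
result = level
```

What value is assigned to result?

Step 1: level = 43 globally.
Step 2: update() declares global level and sets it to 89.
Step 3: After update(), global level = 89. result = 89

The answer is 89.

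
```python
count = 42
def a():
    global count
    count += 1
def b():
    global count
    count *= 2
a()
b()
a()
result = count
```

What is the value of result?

Step 1: count = 42.
Step 2: a(): count = 42 + 1 = 43.
Step 3: b(): count = 43 * 2 = 86.
Step 4: a(): count = 86 + 1 = 87

The answer is 87.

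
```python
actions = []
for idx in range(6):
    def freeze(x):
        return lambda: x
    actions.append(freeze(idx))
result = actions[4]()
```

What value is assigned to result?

Step 1: freeze(idx) creates a new scope capturing x = idx at call time.
Step 2: actions[4] = freeze(4), so its lambda captures x = 4.
Step 3: result = 4 (closure factory fixes late binding)

The answer is 4.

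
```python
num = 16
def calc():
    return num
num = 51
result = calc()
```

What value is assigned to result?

Step 1: num is first set to 16, then reassigned to 51.
Step 2: calc() is called after the reassignment, so it looks up the current global num = 51.
Step 3: result = 51

The answer is 51.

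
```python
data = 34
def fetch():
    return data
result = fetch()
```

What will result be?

Step 1: data = 34 is defined in the global scope.
Step 2: fetch() looks up data. No local data exists, so Python checks the global scope via LEGB rule and finds data = 34.
Step 3: result = 34

The answer is 34.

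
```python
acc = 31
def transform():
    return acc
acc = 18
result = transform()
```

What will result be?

Step 1: acc is first set to 31, then reassigned to 18.
Step 2: transform() is called after the reassignment, so it looks up the current global acc = 18.
Step 3: result = 18

The answer is 18.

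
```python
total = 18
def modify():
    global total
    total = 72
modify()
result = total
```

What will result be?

Step 1: total = 18 globally.
Step 2: modify() declares global total and sets it to 72.
Step 3: After modify(), global total = 72. result = 72

The answer is 72.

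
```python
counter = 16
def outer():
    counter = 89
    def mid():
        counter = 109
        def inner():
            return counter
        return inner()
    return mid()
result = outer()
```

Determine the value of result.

Step 1: Three levels of shadowing: global 16, outer 89, mid 109.
Step 2: inner() finds counter = 109 in enclosing mid() scope.
Step 3: result = 109

The answer is 109.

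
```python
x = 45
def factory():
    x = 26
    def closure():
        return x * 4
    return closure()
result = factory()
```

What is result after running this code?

Step 1: factory() shadows global x with x = 26.
Step 2: closure() finds x = 26 in enclosing scope, computes 26 * 4 = 104.
Step 3: result = 104

The answer is 104.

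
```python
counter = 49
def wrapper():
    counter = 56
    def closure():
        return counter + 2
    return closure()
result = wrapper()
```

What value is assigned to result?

Step 1: wrapper() shadows global counter with counter = 56.
Step 2: closure() finds counter = 56 in enclosing scope, computes 56 + 2 = 58.
Step 3: result = 58

The answer is 58.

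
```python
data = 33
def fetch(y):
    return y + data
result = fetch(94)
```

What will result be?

Step 1: data = 33 is defined globally.
Step 2: fetch(94) uses parameter y = 94 and looks up data from global scope = 33.
Step 3: result = 94 + 33 = 127

The answer is 127.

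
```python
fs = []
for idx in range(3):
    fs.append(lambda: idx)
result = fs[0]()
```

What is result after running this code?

Step 1: The loop creates 3 lambdas, all referencing the same variable idx.
Step 2: After the loop, idx = 2 (final value).
Step 3: fs[0]() looks up idx at call time and finds 2. This is the late binding gotcha. result = 2

The answer is 2.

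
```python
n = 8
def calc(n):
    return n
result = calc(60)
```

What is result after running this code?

Step 1: Global n = 8.
Step 2: calc(60) takes parameter n = 60, which shadows the global.
Step 3: result = 60

The answer is 60.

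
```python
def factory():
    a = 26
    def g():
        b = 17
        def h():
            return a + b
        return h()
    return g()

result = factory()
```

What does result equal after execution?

Step 1: factory() defines a = 26. g() defines b = 17.
Step 2: h() accesses both from enclosing scopes: a = 26, b = 17.
Step 3: result = 26 + 17 = 43

The answer is 43.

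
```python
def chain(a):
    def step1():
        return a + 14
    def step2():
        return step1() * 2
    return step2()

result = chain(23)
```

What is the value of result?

Step 1: chain(23) captures a = 23.
Step 2: step2() calls step1() which returns 23 + 14 = 37.
Step 3: step2() returns 37 * 2 = 74

The answer is 74.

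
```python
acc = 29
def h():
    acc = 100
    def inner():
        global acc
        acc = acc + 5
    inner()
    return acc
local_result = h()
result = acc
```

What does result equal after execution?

Step 1: Global acc = 29. h() creates local acc = 100.
Step 2: inner() declares global acc and adds 5: global acc = 29 + 5 = 34.
Step 3: h() returns its local acc = 100 (unaffected by inner).
Step 4: result = global acc = 34

The answer is 34.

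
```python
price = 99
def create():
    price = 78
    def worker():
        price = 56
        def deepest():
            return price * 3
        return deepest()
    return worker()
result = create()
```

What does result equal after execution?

Step 1: deepest() looks up price through LEGB: not local, finds price = 56 in enclosing worker().
Step 2: Returns 56 * 3 = 168.
Step 3: result = 168

The answer is 168.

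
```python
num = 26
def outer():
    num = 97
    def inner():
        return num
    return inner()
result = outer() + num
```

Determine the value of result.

Step 1: Global num = 26. outer() shadows with num = 97.
Step 2: inner() returns enclosing num = 97. outer() = 97.
Step 3: result = 97 + global num (26) = 123

The answer is 123.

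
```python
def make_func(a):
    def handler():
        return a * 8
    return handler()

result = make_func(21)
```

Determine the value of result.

Step 1: make_func(21) binds parameter a = 21.
Step 2: handler() accesses a = 21 from enclosing scope.
Step 3: result = 21 * 8 = 168

The answer is 168.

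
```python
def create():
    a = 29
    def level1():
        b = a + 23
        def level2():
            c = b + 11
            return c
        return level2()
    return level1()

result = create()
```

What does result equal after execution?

Step 1: a = 29. b = a + 23 = 52.
Step 2: c = b + 11 = 52 + 11 = 63.
Step 3: result = 63

The answer is 63.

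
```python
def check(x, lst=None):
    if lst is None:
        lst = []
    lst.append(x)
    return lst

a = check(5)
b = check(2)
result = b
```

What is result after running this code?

Step 1: None default with guard creates a NEW list each call.
Step 2: a = [5] (fresh list). b = [2] (another fresh list).
Step 3: result = [2] (this is the fix for mutable default)

The answer is [2].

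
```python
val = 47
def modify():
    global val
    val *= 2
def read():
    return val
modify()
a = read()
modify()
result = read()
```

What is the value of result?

Step 1: val = 47.
Step 2: First modify(): val = 47 * 2 = 94.
Step 3: Second modify(): val = 94 * 2 = 188.
Step 4: read() returns 188

The answer is 188.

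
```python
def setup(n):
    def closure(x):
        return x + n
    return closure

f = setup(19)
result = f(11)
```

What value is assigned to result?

Step 1: setup(19) creates a closure that captures n = 19.
Step 2: f(11) calls the closure with x = 11, returning 11 + 19 = 30.
Step 3: result = 30

The answer is 30.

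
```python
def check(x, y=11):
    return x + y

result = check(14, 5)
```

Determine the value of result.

Step 1: check(14, 5) overrides default y with 5.
Step 2: Returns 14 + 5 = 19.
Step 3: result = 19

The answer is 19.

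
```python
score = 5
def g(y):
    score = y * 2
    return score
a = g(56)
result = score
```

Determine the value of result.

Step 1: Global score = 5.
Step 2: g(56) creates local score = 56 * 2 = 112.
Step 3: Global score unchanged because no global keyword. result = 5

The answer is 5.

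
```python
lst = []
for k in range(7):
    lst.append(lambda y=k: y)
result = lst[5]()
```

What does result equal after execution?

Step 1: Default argument y=k captures k's value at each iteration.
Step 2: lst[5] captured y = 5 when k was 5.
Step 3: result = 5

The answer is 5.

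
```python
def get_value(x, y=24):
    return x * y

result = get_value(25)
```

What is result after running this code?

Step 1: get_value(25) uses default y = 24.
Step 2: Returns 25 * 24 = 600.
Step 3: result = 600

The answer is 600.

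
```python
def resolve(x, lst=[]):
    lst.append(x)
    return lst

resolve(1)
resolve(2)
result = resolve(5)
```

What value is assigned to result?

Step 1: Mutable default argument gotcha! The list [] is created once.
Step 2: Each call appends to the SAME list: [1], [1, 2], [1, 2, 5].
Step 3: result = [1, 2, 5]

The answer is [1, 2, 5].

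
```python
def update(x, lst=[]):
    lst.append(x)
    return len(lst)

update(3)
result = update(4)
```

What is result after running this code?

Step 1: Mutable default list persists between calls.
Step 2: First call: lst = [3], len = 1. Second call: lst = [3, 4], len = 2.
Step 3: result = 2

The answer is 2.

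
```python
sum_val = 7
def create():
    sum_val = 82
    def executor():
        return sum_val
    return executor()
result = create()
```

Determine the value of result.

Step 1: sum_val = 7 globally, but create() defines sum_val = 82 locally.
Step 2: executor() looks up sum_val. Not in local scope, so checks enclosing scope (create) and finds sum_val = 82.
Step 3: result = 82

The answer is 82.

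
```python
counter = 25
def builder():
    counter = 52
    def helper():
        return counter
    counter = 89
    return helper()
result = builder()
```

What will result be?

Step 1: builder() sets counter = 52, then later counter = 89.
Step 2: helper() is called after counter is reassigned to 89. Closures capture variables by reference, not by value.
Step 3: result = 89

The answer is 89.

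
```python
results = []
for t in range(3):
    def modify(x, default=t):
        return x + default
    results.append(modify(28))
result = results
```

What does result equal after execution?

Step 1: Default argument default=t is evaluated at function definition time.
Step 2: Each iteration creates modify with default = current t value.
Step 3: modify(28) returns 28 + default. results = [28, 29, 30]

The answer is [28, 29, 30].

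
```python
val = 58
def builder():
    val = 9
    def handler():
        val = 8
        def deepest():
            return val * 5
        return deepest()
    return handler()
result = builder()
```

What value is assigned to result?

Step 1: deepest() looks up val through LEGB: not local, finds val = 8 in enclosing handler().
Step 2: Returns 8 * 5 = 40.
Step 3: result = 40

The answer is 40.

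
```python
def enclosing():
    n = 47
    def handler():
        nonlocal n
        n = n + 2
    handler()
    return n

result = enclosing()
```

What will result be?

Step 1: enclosing() sets n = 47.
Step 2: handler() uses nonlocal to modify n in enclosing's scope: n = 47 + 2 = 49.
Step 3: enclosing() returns the modified n = 49

The answer is 49.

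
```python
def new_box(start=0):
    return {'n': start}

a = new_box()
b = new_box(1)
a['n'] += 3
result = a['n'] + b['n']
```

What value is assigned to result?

Step 1: new_box() returns a new dict each call (immutable default 0).
Step 2: a = {'n': 0}, b = {'n': 1}.
Step 3: a['n'] += 3 = 3. result = 3 + 1 = 4

The answer is 4.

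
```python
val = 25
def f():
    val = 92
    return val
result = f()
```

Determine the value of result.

Step 1: Global val = 25.
Step 2: f() creates local val = 92, shadowing the global.
Step 3: Returns local val = 92. result = 92

The answer is 92.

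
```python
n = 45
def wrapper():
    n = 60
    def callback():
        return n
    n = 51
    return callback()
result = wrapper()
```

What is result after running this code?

Step 1: wrapper() sets n = 60, then later n = 51.
Step 2: callback() is called after n is reassigned to 51. Closures capture variables by reference, not by value.
Step 3: result = 51

The answer is 51.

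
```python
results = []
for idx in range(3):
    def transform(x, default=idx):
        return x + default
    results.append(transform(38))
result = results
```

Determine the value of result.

Step 1: Default argument default=idx is evaluated at function definition time.
Step 2: Each iteration creates transform with default = current idx value.
Step 3: transform(38) returns 38 + default. results = [38, 39, 40]

The answer is [38, 39, 40].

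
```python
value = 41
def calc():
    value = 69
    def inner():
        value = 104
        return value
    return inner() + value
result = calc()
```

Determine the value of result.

Step 1: calc() has local value = 69. inner() has local value = 104.
Step 2: inner() returns its local value = 104.
Step 3: calc() returns 104 + its own value (69) = 173

The answer is 173.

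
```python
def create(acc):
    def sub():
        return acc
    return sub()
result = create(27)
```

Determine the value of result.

Step 1: create(27) binds parameter acc = 27.
Step 2: sub() looks up acc in enclosing scope and finds the parameter acc = 27.
Step 3: result = 27

The answer is 27.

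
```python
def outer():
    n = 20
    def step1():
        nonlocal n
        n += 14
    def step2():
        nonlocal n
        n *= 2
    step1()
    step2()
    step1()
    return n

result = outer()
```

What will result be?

Step 1: n = 20.
Step 2: step1(): n = 20 + 14 = 34.
Step 3: step2(): n = 34 * 2 = 68.
Step 4: step1(): n = 68 + 14 = 82. result = 82

The answer is 82.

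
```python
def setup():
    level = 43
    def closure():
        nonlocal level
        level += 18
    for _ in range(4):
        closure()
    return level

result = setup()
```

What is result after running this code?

Step 1: level = 43.
Step 2: closure() is called 4 times in a loop, each adding 18 via nonlocal.
Step 3: level = 43 + 18 * 4 = 115

The answer is 115.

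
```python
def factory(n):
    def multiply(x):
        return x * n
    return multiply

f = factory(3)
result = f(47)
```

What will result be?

Step 1: factory(3) returns multiply closure with n = 3.
Step 2: f(47) computes 47 * 3 = 141.
Step 3: result = 141

The answer is 141.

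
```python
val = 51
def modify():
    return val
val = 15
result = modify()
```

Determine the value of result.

Step 1: val is first set to 51, then reassigned to 15.
Step 2: modify() is called after the reassignment, so it looks up the current global val = 15.
Step 3: result = 15

The answer is 15.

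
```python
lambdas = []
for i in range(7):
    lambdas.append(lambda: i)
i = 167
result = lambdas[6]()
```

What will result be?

Step 1: Lambdas capture the variable i by reference, not by value.
Step 2: After the loop, i is reassigned to 167.
Step 3: lambdas[6]() looks up the current i = 167. result = 167

The answer is 167.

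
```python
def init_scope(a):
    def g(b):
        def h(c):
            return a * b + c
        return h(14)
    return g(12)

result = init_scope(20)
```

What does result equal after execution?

Step 1: a = 20, b = 12, c = 14.
Step 2: h() computes a * b + c = 20 * 12 + 14 = 254.
Step 3: result = 254

The answer is 254.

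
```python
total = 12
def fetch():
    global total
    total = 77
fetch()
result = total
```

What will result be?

Step 1: total = 12 globally.
Step 2: fetch() declares global total and sets it to 77.
Step 3: After fetch(), global total = 77. result = 77

The answer is 77.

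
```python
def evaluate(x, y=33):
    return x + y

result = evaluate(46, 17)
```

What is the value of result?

Step 1: evaluate(46, 17) overrides default y with 17.
Step 2: Returns 46 + 17 = 63.
Step 3: result = 63

The answer is 63.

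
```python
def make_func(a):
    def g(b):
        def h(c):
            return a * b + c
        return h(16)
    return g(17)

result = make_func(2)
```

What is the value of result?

Step 1: a = 2, b = 17, c = 16.
Step 2: h() computes a * b + c = 2 * 17 + 16 = 50.
Step 3: result = 50

The answer is 50.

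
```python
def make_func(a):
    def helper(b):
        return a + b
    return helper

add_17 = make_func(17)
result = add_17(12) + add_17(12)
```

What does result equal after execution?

Step 1: add_17 captures a = 17.
Step 2: add_17(12) = 17 + 12 = 29, called twice.
Step 3: result = 29 + 29 = 58

The answer is 58.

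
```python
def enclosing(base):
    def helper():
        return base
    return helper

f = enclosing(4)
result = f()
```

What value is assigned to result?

Step 1: enclosing(4) creates closure capturing base = 4.
Step 2: f() returns the captured base = 4.
Step 3: result = 4

The answer is 4.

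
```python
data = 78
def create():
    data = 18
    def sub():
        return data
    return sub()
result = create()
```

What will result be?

Step 1: data = 78 globally, but create() defines data = 18 locally.
Step 2: sub() looks up data. Not in local scope, so checks enclosing scope (create) and finds data = 18.
Step 3: result = 18

The answer is 18.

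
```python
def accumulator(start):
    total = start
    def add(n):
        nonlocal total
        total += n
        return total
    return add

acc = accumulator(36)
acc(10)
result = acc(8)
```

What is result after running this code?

Step 1: accumulator(36) creates closure with total = 36.
Step 2: First acc(10): total = 36 + 10 = 46.
Step 3: Second acc(8): total = 46 + 8 = 54. result = 54

The answer is 54.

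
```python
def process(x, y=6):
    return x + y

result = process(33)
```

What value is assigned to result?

Step 1: process(33) uses default y = 6.
Step 2: Returns 33 + 6 = 39.
Step 3: result = 39

The answer is 39.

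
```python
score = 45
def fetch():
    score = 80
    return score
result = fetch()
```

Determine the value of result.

Step 1: Global score = 45.
Step 2: fetch() creates local score = 80, shadowing the global.
Step 3: Returns local score = 80. result = 80

The answer is 80.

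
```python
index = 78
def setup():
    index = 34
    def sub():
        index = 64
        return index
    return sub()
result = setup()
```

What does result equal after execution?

Step 1: Three scopes define index: global (78), setup (34), sub (64).
Step 2: sub() has its own local index = 64, which shadows both enclosing and global.
Step 3: result = 64 (local wins in LEGB)

The answer is 64.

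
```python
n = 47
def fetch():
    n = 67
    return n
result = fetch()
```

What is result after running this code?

Step 1: Global n = 47.
Step 2: fetch() creates local n = 67, shadowing the global.
Step 3: Returns local n = 67. result = 67

The answer is 67.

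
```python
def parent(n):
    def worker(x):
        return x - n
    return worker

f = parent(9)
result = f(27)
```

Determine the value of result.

Step 1: parent(9) creates a closure capturing n = 9.
Step 2: f(27) computes 27 - 9 = 18.
Step 3: result = 18

The answer is 18.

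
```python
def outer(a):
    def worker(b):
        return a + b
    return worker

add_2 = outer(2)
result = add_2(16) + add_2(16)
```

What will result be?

Step 1: add_2 captures a = 2.
Step 2: add_2(16) = 2 + 16 = 18, called twice.
Step 3: result = 18 + 18 = 36

The answer is 36.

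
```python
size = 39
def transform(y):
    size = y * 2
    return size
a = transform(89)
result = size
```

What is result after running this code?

Step 1: Global size = 39.
Step 2: transform(89) creates local size = 89 * 2 = 178.
Step 3: Global size unchanged because no global keyword. result = 39

The answer is 39.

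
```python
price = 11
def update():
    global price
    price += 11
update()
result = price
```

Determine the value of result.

Step 1: price = 11 globally.
Step 2: update() modifies global price: price += 11 = 22.
Step 3: result = 22

The answer is 22.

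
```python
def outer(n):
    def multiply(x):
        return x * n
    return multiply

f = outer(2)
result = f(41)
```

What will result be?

Step 1: outer(2) returns multiply closure with n = 2.
Step 2: f(41) computes 41 * 2 = 82.
Step 3: result = 82

The answer is 82.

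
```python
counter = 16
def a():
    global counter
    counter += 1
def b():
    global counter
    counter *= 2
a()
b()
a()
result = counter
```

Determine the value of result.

Step 1: counter = 16.
Step 2: a(): counter = 16 + 1 = 17.
Step 3: b(): counter = 17 * 2 = 34.
Step 4: a(): counter = 34 + 1 = 35

The answer is 35.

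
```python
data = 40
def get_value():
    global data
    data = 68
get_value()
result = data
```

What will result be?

Step 1: data = 40 globally.
Step 2: get_value() declares global data and sets it to 68.
Step 3: After get_value(), global data = 68. result = 68

The answer is 68.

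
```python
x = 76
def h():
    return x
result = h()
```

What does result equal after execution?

Step 1: x = 76 is defined in the global scope.
Step 2: h() looks up x. No local x exists, so Python checks the global scope via LEGB rule and finds x = 76.
Step 3: result = 76

The answer is 76.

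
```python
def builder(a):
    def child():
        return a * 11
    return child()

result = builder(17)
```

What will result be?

Step 1: builder(17) binds parameter a = 17.
Step 2: child() accesses a = 17 from enclosing scope.
Step 3: result = 17 * 11 = 187

The answer is 187.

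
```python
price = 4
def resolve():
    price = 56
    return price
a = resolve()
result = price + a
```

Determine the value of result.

Step 1: Global price = 4. resolve() returns local price = 56.
Step 2: a = 56. Global price still = 4.
Step 3: result = 4 + 56 = 60

The answer is 60.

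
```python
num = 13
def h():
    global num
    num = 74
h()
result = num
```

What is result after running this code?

Step 1: num = 13 globally.
Step 2: h() declares global num and sets it to 74.
Step 3: After h(), global num = 74. result = 74

The answer is 74.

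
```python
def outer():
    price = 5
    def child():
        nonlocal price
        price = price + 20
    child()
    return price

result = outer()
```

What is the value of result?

Step 1: outer() sets price = 5.
Step 2: child() uses nonlocal to modify price in outer's scope: price = 5 + 20 = 25.
Step 3: outer() returns the modified price = 25

The answer is 25.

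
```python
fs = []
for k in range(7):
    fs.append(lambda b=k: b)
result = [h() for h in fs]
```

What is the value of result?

Step 1: Default arg b=k captures k at each iteration.
Step 2: Each lambda has its own default: 0, 1, ..., 6.
Step 3: result = [0, 1, 2, 3, 4, 5, 6]

The answer is [0, 1, 2, 3, 4, 5, 6].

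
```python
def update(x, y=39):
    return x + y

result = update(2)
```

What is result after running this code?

Step 1: update(2) uses default y = 39.
Step 2: Returns 2 + 39 = 41.
Step 3: result = 41

The answer is 41.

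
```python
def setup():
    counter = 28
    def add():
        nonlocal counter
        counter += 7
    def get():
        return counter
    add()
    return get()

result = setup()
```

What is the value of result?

Step 1: counter = 28. add() modifies it via nonlocal, get() reads it.
Step 2: add() makes counter = 28 + 7 = 35.
Step 3: get() returns 35. result = 35

The answer is 35.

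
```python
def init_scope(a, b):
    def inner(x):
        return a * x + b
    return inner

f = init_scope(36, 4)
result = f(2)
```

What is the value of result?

Step 1: init_scope(36, 4) captures a = 36, b = 4.
Step 2: f(2) computes 36 * 2 + 4 = 76.
Step 3: result = 76

The answer is 76.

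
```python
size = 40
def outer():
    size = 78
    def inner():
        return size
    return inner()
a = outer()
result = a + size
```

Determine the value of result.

Step 1: outer() has local size = 78. inner() reads from enclosing.
Step 2: outer() returns 78. Global size = 40 unchanged.
Step 3: result = 78 + 40 = 118

The answer is 118.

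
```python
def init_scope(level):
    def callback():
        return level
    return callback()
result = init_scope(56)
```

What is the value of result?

Step 1: init_scope(56) binds parameter level = 56.
Step 2: callback() looks up level in enclosing scope and finds the parameter level = 56.
Step 3: result = 56

The answer is 56.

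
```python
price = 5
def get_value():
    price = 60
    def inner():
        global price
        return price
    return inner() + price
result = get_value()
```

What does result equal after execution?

Step 1: Global price = 5. get_value() shadows with local price = 60.
Step 2: inner() uses global keyword, so inner() returns global price = 5.
Step 3: get_value() returns 5 + 60 = 65

The answer is 65.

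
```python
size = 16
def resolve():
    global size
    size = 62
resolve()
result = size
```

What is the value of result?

Step 1: size = 16 globally.
Step 2: resolve() declares global size and sets it to 62.
Step 3: After resolve(), global size = 62. result = 62

The answer is 62.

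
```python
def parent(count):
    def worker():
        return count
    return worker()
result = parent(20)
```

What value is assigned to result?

Step 1: parent(20) binds parameter count = 20.
Step 2: worker() looks up count in enclosing scope and finds the parameter count = 20.
Step 3: result = 20

The answer is 20.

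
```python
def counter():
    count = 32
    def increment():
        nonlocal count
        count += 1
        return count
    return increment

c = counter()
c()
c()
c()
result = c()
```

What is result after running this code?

Step 1: counter() creates closure with count = 32.
Step 2: Each c() call increments count via nonlocal. After 4 calls: 32 + 4 = 36.
Step 3: result = 36

The answer is 36.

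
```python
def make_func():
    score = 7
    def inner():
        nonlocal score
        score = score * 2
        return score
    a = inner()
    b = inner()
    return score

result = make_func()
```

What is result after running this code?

Step 1: score starts at 7.
Step 2: First inner(): score = 7 * 2 = 14.
Step 3: Second inner(): score = 14 * 2 = 28.
Step 4: result = 28

The answer is 28.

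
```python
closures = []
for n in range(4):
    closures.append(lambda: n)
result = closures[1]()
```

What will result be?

Step 1: The loop creates 4 lambdas, all referencing the same variable n.
Step 2: After the loop, n = 3 (final value).
Step 3: closures[1]() looks up n at call time and finds 3. This is the late binding gotcha. result = 3

The answer is 3.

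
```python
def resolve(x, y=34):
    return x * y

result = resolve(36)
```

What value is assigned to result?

Step 1: resolve(36) uses default y = 34.
Step 2: Returns 36 * 34 = 1224.
Step 3: result = 1224

The answer is 1224.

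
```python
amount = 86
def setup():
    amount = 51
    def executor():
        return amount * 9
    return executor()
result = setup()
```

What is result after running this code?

Step 1: setup() shadows global amount with amount = 51.
Step 2: executor() finds amount = 51 in enclosing scope, computes 51 * 9 = 459.
Step 3: result = 459

The answer is 459.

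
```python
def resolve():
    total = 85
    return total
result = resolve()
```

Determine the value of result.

Step 1: resolve() defines total = 85 in its local scope.
Step 2: return total finds the local variable total = 85.
Step 3: result = 85

The answer is 85.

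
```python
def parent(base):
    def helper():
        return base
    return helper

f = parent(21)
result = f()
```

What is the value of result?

Step 1: parent(21) creates closure capturing base = 21.
Step 2: f() returns the captured base = 21.
Step 3: result = 21

The answer is 21.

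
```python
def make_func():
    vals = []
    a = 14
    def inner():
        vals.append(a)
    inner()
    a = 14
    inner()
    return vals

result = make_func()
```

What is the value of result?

Step 1: a = 14. inner() appends current a to vals.
Step 2: First inner(): appends 14. Then a = 14.
Step 3: Second inner(): appends 14 (closure sees updated a). result = [14, 14]

The answer is [14, 14].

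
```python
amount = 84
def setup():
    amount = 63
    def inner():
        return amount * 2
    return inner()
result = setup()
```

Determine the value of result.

Step 1: setup() shadows global amount with amount = 63.
Step 2: inner() finds amount = 63 in enclosing scope, computes 63 * 2 = 126.
Step 3: result = 126

The answer is 126.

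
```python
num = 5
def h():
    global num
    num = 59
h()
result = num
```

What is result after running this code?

Step 1: num = 5 globally.
Step 2: h() declares global num and sets it to 59.
Step 3: After h(), global num = 59. result = 59

The answer is 59.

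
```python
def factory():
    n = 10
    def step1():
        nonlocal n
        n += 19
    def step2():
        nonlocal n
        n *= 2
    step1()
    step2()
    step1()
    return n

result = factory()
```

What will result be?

Step 1: n = 10.
Step 2: step1(): n = 10 + 19 = 29.
Step 3: step2(): n = 29 * 2 = 58.
Step 4: step1(): n = 58 + 19 = 77. result = 77

The answer is 77.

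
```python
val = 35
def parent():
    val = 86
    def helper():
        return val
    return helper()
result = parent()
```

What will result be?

Step 1: val = 35 globally, but parent() defines val = 86 locally.
Step 2: helper() looks up val. Not in local scope, so checks enclosing scope (parent) and finds val = 86.
Step 3: result = 86

The answer is 86.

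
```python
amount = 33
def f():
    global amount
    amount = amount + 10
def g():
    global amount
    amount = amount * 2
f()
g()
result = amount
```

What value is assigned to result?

Step 1: amount = 33.
Step 2: f() adds 10: amount = 33 + 10 = 43.
Step 3: g() doubles: amount = 43 * 2 = 86.
Step 4: result = 86

The answer is 86.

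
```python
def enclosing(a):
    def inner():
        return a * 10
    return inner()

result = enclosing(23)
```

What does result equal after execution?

Step 1: enclosing(23) binds parameter a = 23.
Step 2: inner() accesses a = 23 from enclosing scope.
Step 3: result = 23 * 10 = 230

The answer is 230.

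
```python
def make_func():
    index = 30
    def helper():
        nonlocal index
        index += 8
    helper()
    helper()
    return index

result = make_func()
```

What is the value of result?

Step 1: index starts at 30.
Step 2: helper() is called 2 times, each adding 8.
Step 3: index = 30 + 8 * 2 = 46

The answer is 46.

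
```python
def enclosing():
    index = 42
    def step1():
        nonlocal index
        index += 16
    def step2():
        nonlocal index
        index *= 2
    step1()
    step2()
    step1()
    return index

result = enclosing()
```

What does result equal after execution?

Step 1: index = 42.
Step 2: step1(): index = 42 + 16 = 58.
Step 3: step2(): index = 58 * 2 = 116.
Step 4: step1(): index = 116 + 16 = 132. result = 132

The answer is 132.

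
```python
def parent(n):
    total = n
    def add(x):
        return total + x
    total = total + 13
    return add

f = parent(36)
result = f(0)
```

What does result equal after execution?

Step 1: parent(36) sets total = 36, then total = 36 + 13 = 49.
Step 2: Closures capture by reference, so add sees total = 49.
Step 3: f(0) returns 49 + 0 = 49

The answer is 49.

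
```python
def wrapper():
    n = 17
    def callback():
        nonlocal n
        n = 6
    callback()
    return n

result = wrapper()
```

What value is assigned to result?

Step 1: wrapper() sets n = 17.
Step 2: callback() uses nonlocal to reassign n = 6.
Step 3: result = 6

The answer is 6.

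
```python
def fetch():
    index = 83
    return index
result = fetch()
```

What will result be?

Step 1: fetch() defines index = 83 in its local scope.
Step 2: return index finds the local variable index = 83.
Step 3: result = 83

The answer is 83.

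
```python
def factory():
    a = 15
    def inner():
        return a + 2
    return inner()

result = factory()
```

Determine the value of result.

Step 1: factory() defines a = 15.
Step 2: inner() reads a = 15 from enclosing scope, returns 15 + 2 = 17.
Step 3: result = 17

The answer is 17.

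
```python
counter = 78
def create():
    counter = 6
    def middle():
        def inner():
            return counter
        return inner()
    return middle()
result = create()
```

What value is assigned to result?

Step 1: create() defines counter = 6. middle() and inner() have no local counter.
Step 2: inner() checks local (none), enclosing middle() (none), enclosing create() and finds counter = 6.
Step 3: result = 6

The answer is 6.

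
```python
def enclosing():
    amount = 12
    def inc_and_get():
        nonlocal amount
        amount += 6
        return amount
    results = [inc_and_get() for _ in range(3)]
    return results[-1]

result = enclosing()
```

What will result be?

Step 1: amount = 12.
Step 2: Three calls to inc_and_get(), each adding 6.
Step 3: Last value = 12 + 6 * 3 = 30

The answer is 30.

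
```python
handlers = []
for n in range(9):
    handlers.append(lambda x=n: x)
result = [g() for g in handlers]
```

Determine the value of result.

Step 1: Default arg x=n captures n at each iteration.
Step 2: Each lambda has its own default: 0, 1, ..., 8.
Step 3: result = [0, 1, 2, 3, 4, 5, 6, 7, 8]

The answer is [0, 1, 2, 3, 4, 5, 6, 7, 8].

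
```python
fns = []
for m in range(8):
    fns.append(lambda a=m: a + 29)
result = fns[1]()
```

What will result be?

Step 1: Default argument a=m captures m's value at definition time.
Step 2: fns[1] was defined when m = 1, so a defaults to 1.
Step 3: result = 1 + 29 = 30 (default arg fixes the late binding issue)

The answer is 30.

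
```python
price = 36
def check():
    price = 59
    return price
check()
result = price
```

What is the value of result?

Step 1: Global price = 36.
Step 2: check() creates local price = 59 (shadow, not modification).
Step 3: After check() returns, global price is unchanged. result = 36

The answer is 36.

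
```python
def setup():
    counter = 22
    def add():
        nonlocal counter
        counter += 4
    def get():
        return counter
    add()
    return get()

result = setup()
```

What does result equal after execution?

Step 1: counter = 22. add() modifies it via nonlocal, get() reads it.
Step 2: add() makes counter = 22 + 4 = 26.
Step 3: get() returns 26. result = 26

The answer is 26.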